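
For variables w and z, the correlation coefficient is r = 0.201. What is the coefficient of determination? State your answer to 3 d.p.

r² = (0.201)² = 0.040

0.040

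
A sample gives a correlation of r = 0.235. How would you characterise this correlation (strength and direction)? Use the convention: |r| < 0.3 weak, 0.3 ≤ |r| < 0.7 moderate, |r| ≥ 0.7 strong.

weak positive

r = 0.235 > 0 so the relationship is positive.
|r| = 0.235, which falls in the weak range.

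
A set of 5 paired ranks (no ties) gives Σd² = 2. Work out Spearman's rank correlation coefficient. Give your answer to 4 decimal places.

ρ = 1 − 6Σd² / [n(n²−1)] = 1 − 6×2 / (5×24)
  = 1 − 12/120 = 1 − 0.10000 ≈ 0.9000

0.9000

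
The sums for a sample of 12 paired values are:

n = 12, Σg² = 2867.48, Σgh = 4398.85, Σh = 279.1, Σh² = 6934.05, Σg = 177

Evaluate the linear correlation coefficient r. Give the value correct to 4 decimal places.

0.8369

r = (nΣgh − ΣgΣh) / √[(nΣg² − (Σg)²)(nΣh² − (Σh)²)]
Numerator: 12×4398.85 − 177×279.1 = 3385.5
Denominator: √[(34409.76 − 31329)(83208.6 − 77896.81)] = √[3080.76 × 5311.79] = 4045.2874
r = 3385.5 / 4045.2874 ≈ 0.8369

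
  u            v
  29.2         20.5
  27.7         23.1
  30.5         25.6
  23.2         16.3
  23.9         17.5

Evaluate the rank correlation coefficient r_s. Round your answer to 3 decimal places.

Rank u: 4, 3, 5, 1, 2
Rank v: 3, 4, 5, 1, 2
d = rank(u) − rank(v): 1, -1, 0, 0, 0; Σd² = 2
ρ = 1 − 6Σd² / [n(n²−1)] = 1 − 6×2 / (5×24) = 1 − 12/120 ≈ 0.900

0.900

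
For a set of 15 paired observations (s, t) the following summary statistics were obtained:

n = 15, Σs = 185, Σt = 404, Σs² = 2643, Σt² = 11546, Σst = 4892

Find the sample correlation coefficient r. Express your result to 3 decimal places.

r = (nΣst − ΣsΣt) / √[(nΣs² − (Σs)²)(nΣt² − (Σt)²)]
Numerator: 15×4892 − 185×404 = -1360
Denominator: √[(39645 − 34225)(173190 − 163216)] = √[5420 × 9974] = 7352.4880
r = -1360 / 7352.4880 ≈ -0.185

-0.185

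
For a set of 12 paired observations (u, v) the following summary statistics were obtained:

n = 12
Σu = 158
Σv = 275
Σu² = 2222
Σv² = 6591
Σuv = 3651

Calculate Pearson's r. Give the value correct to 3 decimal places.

r = (nΣuv − ΣuΣv) / √[(nΣu² − (Σu)²)(nΣv² − (Σv)²)]
Numerator: 12×3651 − 158×275 = 362
Denominator: √[(26664 − 24964)(79092 − 75625)] = √[1700 × 3467] = 2427.7356
r = 362 / 2427.7356 ≈ 0.149

0.149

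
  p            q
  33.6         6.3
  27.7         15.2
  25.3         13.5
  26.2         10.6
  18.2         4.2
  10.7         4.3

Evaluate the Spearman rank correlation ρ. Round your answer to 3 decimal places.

Rank p: 6, 5, 3, 4, 2, 1
Rank q: 3, 6, 5, 4, 1, 2
d = rank(p) − rank(q): 3, -1, -2, 0, 1, -1; Σd² = 16
ρ = 1 − 6Σd² / [n(n²−1)] = 1 − 6×16 / (6×35) = 1 − 96/210 ≈ 0.543

0.543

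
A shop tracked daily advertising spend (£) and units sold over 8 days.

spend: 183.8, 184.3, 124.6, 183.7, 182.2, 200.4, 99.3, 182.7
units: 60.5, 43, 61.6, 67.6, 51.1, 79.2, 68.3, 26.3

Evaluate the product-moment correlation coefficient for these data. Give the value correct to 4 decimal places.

-0.1927

n = 8, Σx = 1341, Σy = 457.6, Σx² = 233616.56, Σy² = 28114, Σxy = 75907.58
nΣxy − ΣxΣy = 607260.64 − 613641.6 = -6380.96
nΣx² − (Σx)² = 1868932.48 − 1798281 = 70651.48; nΣy² − (Σy)² = 224912 − 209397.76 = 15514.24
r = -6380.96 / √(70651.48 × 15514.24) = -6380.96 / 33107.4617 ≈ -0.1927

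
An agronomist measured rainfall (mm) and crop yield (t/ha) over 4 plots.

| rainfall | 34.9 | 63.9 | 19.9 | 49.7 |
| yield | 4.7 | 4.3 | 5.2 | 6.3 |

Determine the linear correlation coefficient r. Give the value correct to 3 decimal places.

-0.156

n = 4, Σx = 168.4, Σy = 20.5, Σx² = 8167.32, Σy² = 107.31, Σxy = 855.39
nΣxy − ΣxΣy = 3421.56 − 3452.2 = -30.64
nΣx² − (Σx)² = 32669.28 − 28358.56 = 4310.72; nΣy² − (Σy)² = 429.24 − 420.25 = 8.99
r = -30.64 / √(4310.72 × 8.99) = -30.64 / 196.8588 ≈ -0.156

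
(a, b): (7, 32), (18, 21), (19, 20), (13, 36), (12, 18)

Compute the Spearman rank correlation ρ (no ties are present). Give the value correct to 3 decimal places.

Rank a: 1, 4, 5, 3, 2
Rank b: 4, 3, 2, 5, 1
d = rank(a) − rank(b): -3, 1, 3, -2, 1; Σd² = 24
ρ = 1 − 6Σd² / [n(n²−1)] = 1 − 6×24 / (5×24) = 1 − 144/120 ≈ -0.200

-0.200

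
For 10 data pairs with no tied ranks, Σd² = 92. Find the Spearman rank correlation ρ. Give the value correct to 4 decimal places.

ρ = 1 − 6Σd² / [n(n²−1)] = 1 − 6×92 / (10×99)
  = 1 − 552/990 = 1 − 0.55758 ≈ 0.4424

0.4424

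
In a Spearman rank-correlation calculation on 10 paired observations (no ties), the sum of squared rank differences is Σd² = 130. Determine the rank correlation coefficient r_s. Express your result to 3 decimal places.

ρ = 1 − 6Σd² / [n(n²−1)] = 1 − 6×130 / (10×99)
  = 1 − 780/990 = 1 − 0.7879 ≈ 0.212

0.212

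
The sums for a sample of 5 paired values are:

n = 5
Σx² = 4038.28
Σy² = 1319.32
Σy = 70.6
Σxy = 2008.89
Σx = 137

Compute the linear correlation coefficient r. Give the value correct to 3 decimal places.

0.246

r = (nΣxy − ΣxΣy) / √[(nΣx² − (Σx)²)(nΣy² − (Σy)²)]
Numerator: 5×2008.89 − 137×70.6 = 372.25
Denominator: √[(20191.4 − 18769)(6596.6 − 4984.36)] = √[1422.4 × 1612.24] = 1514.3481
r = 372.25 / 1514.3481 ≈ 0.246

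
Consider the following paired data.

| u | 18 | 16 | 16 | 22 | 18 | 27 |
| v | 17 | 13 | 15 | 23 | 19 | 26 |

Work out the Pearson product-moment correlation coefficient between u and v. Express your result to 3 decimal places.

0.956

n = 6, Σu = 117, Σv = 113, Σu² = 2373, Σv² = 2249, Σuv = 2304
nΣuv − ΣuΣv = 13824 − 13221 = 603
nΣu² − (Σu)² = 14238 − 13689 = 549; nΣv² − (Σv)² = 13494 − 12769 = 725
r = 603 / √(549 × 725) = 603 / 630.8922 ≈ 0.956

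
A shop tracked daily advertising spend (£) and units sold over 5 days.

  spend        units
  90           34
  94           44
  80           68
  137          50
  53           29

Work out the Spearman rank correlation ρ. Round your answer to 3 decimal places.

Rank spend: 3, 4, 2, 5, 1
Rank units: 2, 3, 5, 4, 1
d = rank(spend) − rank(units): 1, 1, -3, 1, 0; Σd² = 12
ρ = 1 − 6Σd² / [n(n²−1)] = 1 − 6×12 / (5×24) = 1 − 72/120 ≈ 0.400

0.400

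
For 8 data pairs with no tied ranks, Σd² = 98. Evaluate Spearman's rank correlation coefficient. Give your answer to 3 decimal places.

ρ = 1 − 6Σd² / [n(n²−1)] = 1 − 6×98 / (8×63)
  = 1 − 588/504 = 1 − 1.1667 ≈ -0.167

-0.167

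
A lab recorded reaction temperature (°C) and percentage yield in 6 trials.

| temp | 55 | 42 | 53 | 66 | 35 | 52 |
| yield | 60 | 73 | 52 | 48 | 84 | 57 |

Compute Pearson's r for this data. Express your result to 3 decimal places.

n = 6, Σx = 303, Σy = 374, Σx² = 15883, Σy² = 24242, Σxy = 18194
nΣxy − ΣxΣy = 109164 − 113322 = -4158
nΣx² − (Σx)² = 95298 − 91809 = 3489; nΣy² − (Σy)² = 145452 − 139876 = 5576
r = -4158 / √(3489 × 5576) = -4158 / 4410.7442 ≈ -0.943

-0.943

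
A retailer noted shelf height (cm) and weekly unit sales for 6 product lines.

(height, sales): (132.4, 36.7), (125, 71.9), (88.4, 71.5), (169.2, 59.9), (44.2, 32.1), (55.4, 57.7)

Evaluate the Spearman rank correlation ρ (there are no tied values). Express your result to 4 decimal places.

0.3714

Rank height: 5, 4, 3, 6, 1, 2
Rank sales: 2, 6, 5, 4, 1, 3
d = rank(height) − rank(sales): 3, -2, -2, 2, 0, -1; Σd² = 22
ρ = 1 − 6Σd² / [n(n²−1)] = 1 − 6×22 / (6×35) = 1 − 132/210 ≈ 0.3714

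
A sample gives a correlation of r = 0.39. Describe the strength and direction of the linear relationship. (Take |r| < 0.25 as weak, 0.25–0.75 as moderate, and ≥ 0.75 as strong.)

moderate positive

r = 0.39 > 0 so the relationship is positive.
|r| = 0.39, which falls in the moderate range.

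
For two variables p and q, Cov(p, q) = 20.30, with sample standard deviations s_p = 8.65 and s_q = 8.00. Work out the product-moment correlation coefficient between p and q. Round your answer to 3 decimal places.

0.293

r = Cov(p,q) / (s_p · s_q) = 20.30 / (8.65 × 8.00)
  = 20.30 / 69.2000 ≈ 0.293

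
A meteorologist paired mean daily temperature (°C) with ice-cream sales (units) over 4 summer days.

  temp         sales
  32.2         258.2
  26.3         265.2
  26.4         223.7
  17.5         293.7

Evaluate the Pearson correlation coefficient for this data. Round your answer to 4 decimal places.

n = 4, Σx = 102.4, Σy = 1040.8, Σx² = 2731.74, Σy² = 273299.66, Σxy = 26334.23
nΣxy − ΣxΣy = 105336.92 − 106577.92 = -1241
nΣx² − (Σx)² = 10926.96 − 10485.76 = 441.2; nΣy² − (Σy)² = 1093198.64 − 1083264.64 = 9934
r = -1241 / √(441.2 × 9934) = -1241 / 2093.5331 ≈ -0.5928

-0.5928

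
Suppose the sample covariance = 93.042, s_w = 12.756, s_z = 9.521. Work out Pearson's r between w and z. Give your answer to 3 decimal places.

r = Cov(w,z) / (s_w · s_z) = 93.042 / (12.756 × 9.521)
  = 93.042 / 121.4499 ≈ 0.766

0.766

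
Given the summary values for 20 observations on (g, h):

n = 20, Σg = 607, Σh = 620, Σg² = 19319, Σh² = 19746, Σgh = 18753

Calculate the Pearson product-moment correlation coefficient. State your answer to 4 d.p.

-0.0932

r = (nΣgh − ΣgΣh) / √[(nΣg² − (Σg)²)(nΣh² − (Σh)²)]
Numerator: 20×18753 − 607×620 = -1280
Denominator: √[(386380 − 368449)(394920 − 384400)] = √[17931 × 10520] = 13734.4137
r = -1280 / 13734.4137 ≈ -0.0932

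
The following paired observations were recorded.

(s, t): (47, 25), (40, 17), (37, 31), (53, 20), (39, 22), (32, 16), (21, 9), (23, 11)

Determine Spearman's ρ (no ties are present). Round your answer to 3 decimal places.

0.643

Rank s: 7, 6, 4, 8, 5, 3, 1, 2
Rank t: 7, 4, 8, 5, 6, 3, 1, 2
d = rank(s) − rank(t): 0, 2, -4, 3, -1, 0, 0, 0; Σd² = 30
ρ = 1 − 6Σd² / [n(n²−1)] = 1 − 6×30 / (8×63) = 1 − 180/504 ≈ 0.643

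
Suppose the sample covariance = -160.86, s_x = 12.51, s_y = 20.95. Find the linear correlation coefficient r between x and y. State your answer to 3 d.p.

r = Cov(x,y) / (s_x · s_y) = -160.86 / (12.51 × 20.95)
  = -160.86 / 262.0845 ≈ -0.614

-0.614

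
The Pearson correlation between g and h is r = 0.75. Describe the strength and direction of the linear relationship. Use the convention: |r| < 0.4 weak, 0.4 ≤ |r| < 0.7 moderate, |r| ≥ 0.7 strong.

r = 0.75 > 0 so the relationship is positive.
|r| = 0.75, which falls in the strong range.

strong positive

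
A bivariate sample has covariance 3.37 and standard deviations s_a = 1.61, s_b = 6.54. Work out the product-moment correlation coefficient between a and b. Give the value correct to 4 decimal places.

r = Cov(a,b) / (s_a · s_b) = 3.37 / (1.61 × 6.54)
  = 3.37 / 10.5294 ≈ 0.3201

0.3201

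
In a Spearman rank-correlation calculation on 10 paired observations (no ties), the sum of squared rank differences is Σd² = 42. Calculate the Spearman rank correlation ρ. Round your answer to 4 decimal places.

0.7455

ρ = 1 − 6Σd² / [n(n²−1)] = 1 − 6×42 / (10×99)
  = 1 − 252/990 = 1 − 0.25455 ≈ 0.7455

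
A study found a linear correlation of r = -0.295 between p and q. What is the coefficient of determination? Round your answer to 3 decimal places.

0.087

r² = (-0.295)² = 0.087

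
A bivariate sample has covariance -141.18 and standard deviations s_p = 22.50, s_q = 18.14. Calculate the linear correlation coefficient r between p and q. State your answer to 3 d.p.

r = Cov(p,q) / (s_p · s_q) = -141.18 / (22.50 × 18.14)
  = -141.18 / 408.1500 ≈ -0.346

-0.346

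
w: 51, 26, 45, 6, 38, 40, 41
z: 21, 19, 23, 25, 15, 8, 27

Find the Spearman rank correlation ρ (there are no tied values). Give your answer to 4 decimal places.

Rank w: 7, 2, 6, 1, 3, 4, 5
Rank z: 4, 3, 5, 6, 2, 1, 7
d = rank(w) − rank(z): 3, -1, 1, -5, 1, 3, -2; Σd² = 50
ρ = 1 − 6Σd² / [n(n²−1)] = 1 − 6×50 / (7×48) = 1 − 300/336 ≈ 0.1071

0.1071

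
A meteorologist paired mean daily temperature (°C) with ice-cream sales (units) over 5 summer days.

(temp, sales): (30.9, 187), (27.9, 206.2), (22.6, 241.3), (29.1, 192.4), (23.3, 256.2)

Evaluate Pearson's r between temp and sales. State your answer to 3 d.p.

-0.965

n = 5, Σx = 133.8, Σy = 1083.1, Σx² = 3633.68, Σy² = 238369.33, Σxy = 28552.96
nΣxy − ΣxΣy = 142764.8 − 144918.78 = -2153.98
nΣx² − (Σx)² = 18168.4 − 17902.44 = 265.96; nΣy² − (Σy)² = 1191846.65 − 1173105.61 = 18741.04
r = -2153.98 / √(265.96 × 18741.04) = -2153.98 / 2232.5696 ≈ -0.965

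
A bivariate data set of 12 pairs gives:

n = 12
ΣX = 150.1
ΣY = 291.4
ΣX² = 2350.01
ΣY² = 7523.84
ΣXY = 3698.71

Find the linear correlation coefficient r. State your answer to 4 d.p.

0.1169

r = (nΣXY − ΣXΣY) / √[(nΣX² − (ΣX)²)(nΣY² − (ΣY)²)]
Numerator: 12×3698.71 − 150.1×291.4 = 645.38
Denominator: √[(28200.12 − 22530.01)(90286.08 − 84913.96)] = √[5670.11 × 5372.12] = 5519.1042
r = 645.38 / 5519.1042 ≈ 0.1169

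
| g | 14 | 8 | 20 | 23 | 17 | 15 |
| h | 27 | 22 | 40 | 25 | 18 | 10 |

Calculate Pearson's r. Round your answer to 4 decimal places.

n = 6, Σg = 97, Σh = 142, Σg² = 1703, Σh² = 3862, Σgh = 2385
nΣgh − ΣgΣh = 14310 − 13774 = 536
nΣg² − (Σg)² = 10218 − 9409 = 809; nΣh² − (Σh)² = 23172 − 20164 = 3008
r = 536 / √(809 × 3008) = 536 / 1559.9590 ≈ 0.3436

0.3436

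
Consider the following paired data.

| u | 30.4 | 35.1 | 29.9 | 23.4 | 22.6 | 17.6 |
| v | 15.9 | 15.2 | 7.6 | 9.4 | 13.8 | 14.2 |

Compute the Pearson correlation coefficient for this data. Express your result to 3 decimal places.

0.086

n = 6, Σu = 159, Σv = 76.1, Σu² = 4418.26, Σv² = 1022.05, Σuv = 2025.88
nΣuv − ΣuΣv = 12155.28 − 12099.9 = 55.38
nΣu² − (Σu)² = 26509.56 − 25281 = 1228.56; nΣv² − (Σv)² = 6132.3 − 5791.21 = 341.09
r = 55.38 / √(1228.56 × 341.09) = 55.38 / 647.3404 ≈ 0.086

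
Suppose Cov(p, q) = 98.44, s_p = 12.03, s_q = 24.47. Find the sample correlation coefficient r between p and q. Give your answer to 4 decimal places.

0.3344

r = Cov(p,q) / (s_p · s_q) = 98.44 / (12.03 × 24.47)
  = 98.44 / 294.3741 ≈ 0.3344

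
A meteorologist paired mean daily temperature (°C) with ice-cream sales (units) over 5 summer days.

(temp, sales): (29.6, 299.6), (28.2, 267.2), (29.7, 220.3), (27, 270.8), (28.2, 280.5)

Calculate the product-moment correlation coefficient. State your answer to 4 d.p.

-0.2281

n = 5, Σx = 142.7, Σy = 1338.4, Σx² = 4077.73, Σy² = 361700.98, Σxy = 38167.81
nΣxy − ΣxΣy = 190839.05 − 190989.68 = -150.63
nΣx² − (Σx)² = 20388.65 − 20363.29 = 25.36; nΣy² − (Σy)² = 1808504.9 − 1791314.56 = 17190.34
r = -150.63 / √(25.36 × 17190.34) = -150.63 / 660.2628 ≈ -0.2281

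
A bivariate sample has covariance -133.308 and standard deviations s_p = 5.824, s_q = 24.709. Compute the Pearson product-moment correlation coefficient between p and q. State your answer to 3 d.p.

r = Cov(p,q) / (s_p · s_q) = -133.308 / (5.824 × 24.709)
  = -133.308 / 143.9052 ≈ -0.926

-0.926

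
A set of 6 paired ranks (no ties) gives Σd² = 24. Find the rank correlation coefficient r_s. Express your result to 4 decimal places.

ρ = 1 − 6Σd² / [n(n²−1)] = 1 − 6×24 / (6×35)
  = 1 − 144/210 = 1 − 0.68571 ≈ 0.3143

0.3143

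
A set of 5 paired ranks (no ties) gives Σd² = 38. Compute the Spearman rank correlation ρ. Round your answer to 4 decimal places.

ρ = 1 − 6Σd² / [n(n²−1)] = 1 − 6×38 / (5×24)
  = 1 − 228/120 = 1 − 1.90000 ≈ -0.9000

-0.9000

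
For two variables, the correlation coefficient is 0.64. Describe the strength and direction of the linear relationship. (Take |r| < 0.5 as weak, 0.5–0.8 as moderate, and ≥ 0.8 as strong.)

r = 0.64 > 0 so the relationship is positive.
|r| = 0.64, which falls in the moderate range.

moderate positive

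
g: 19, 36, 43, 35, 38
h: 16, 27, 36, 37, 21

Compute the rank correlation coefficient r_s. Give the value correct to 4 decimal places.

Rank g: 1, 3, 5, 2, 4
Rank h: 1, 3, 4, 5, 2
d = rank(g) − rank(h): 0, 0, 1, -3, 2; Σd² = 14
ρ = 1 − 6Σd² / [n(n²−1)] = 1 − 6×14 / (5×24) = 1 − 84/120 ≈ 0.3000

0.3000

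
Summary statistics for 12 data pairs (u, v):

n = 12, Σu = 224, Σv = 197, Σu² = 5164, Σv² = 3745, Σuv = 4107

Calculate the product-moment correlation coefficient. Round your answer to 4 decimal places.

0.6064

r = (nΣuv − ΣuΣv) / √[(nΣu² − (Σu)²)(nΣv² − (Σv)²)]
Numerator: 12×4107 − 224×197 = 5156
Denominator: √[(61968 − 50176)(44940 − 38809)] = √[11792 × 6131] = 8502.7497
r = 5156 / 8502.7497 ≈ 0.6064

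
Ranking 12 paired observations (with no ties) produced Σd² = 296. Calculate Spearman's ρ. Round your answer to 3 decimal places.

ρ = 1 − 6Σd² / [n(n²−1)] = 1 − 6×296 / (12×143)
  = 1 − 1776/1716 = 1 − 1.0350 ≈ -0.035

-0.035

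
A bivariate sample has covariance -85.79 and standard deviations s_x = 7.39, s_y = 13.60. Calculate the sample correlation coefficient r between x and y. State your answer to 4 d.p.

r = Cov(x,y) / (s_x · s_y) = -85.79 / (7.39 × 13.60)
  = -85.79 / 100.5040 ≈ -0.8536

-0.8536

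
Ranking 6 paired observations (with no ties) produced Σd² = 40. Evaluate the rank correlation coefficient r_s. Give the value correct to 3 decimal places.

-0.143

ρ = 1 − 6Σd² / [n(n²−1)] = 1 − 6×40 / (6×35)
  = 1 − 240/210 = 1 − 1.1429 ≈ -0.143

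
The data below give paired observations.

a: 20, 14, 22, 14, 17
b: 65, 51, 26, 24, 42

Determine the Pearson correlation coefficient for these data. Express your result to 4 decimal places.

n = 5, Σa = 87, Σb = 208, Σa² = 1565, Σb² = 9842, Σab = 3636
nΣab − ΣaΣb = 18180 − 18096 = 84
nΣa² − (Σa)² = 7825 − 7569 = 256; nΣb² − (Σb)² = 49210 − 43264 = 5946
r = 84 / √(256 × 5946) = 84 / 1233.7650 ≈ 0.0681

0.0681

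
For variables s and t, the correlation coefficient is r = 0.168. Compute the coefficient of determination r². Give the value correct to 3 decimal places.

r² = (0.168)² = 0.028

0.028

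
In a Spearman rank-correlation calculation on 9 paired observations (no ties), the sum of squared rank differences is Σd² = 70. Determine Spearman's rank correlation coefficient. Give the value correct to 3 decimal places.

ρ = 1 − 6Σd² / [n(n²−1)] = 1 − 6×70 / (9×80)
  = 1 − 420/720 = 1 − 0.5833 ≈ 0.417

0.417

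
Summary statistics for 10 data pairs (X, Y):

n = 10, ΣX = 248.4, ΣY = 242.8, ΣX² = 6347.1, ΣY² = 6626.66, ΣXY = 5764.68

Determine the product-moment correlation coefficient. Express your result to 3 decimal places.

r = (nΣXY − ΣXΣY) / √[(nΣX² − (ΣX)²)(nΣY² − (ΣY)²)]
Numerator: 10×5764.68 − 248.4×242.8 = -2664.72
Denominator: √[(63471 − 61702.56)(66266.6 − 58951.84)] = √[1768.44 × 7314.76] = 3596.6254
r = -2664.72 / 3596.6254 ≈ -0.741

-0.741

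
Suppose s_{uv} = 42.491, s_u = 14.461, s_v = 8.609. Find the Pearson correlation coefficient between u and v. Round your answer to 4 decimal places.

0.3413

r = Cov(u,v) / (s_u · s_v) = 42.491 / (14.461 × 8.609)
  = 42.491 / 124.4947 ≈ 0.3413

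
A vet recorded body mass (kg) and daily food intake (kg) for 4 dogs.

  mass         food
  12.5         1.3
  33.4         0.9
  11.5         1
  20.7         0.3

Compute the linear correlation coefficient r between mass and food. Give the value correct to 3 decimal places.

n = 4, Σx = 78.1, Σy = 3.5, Σx² = 1832.55, Σy² = 3.59, Σxy = 64.02
nΣxy − ΣxΣy = 256.08 − 273.35 = -17.27
nΣx² − (Σx)² = 7330.2 − 6099.61 = 1230.59; nΣy² − (Σy)² = 14.36 − 12.25 = 2.11
r = -17.27 / √(1230.59 × 2.11) = -17.27 / 50.9563 ≈ -0.339

-0.339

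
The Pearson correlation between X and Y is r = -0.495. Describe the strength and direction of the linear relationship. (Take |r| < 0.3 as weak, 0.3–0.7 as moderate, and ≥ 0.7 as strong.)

r = -0.495 < 0 so the relationship is negative.
|r| = 0.495, which falls in the moderate range.

moderate negative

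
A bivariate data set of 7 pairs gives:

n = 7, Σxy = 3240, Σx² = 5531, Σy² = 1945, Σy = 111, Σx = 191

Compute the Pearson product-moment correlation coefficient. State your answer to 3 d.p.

r = (nΣxy − ΣxΣy) / √[(nΣx² − (Σx)²)(nΣy² − (Σy)²)]
Numerator: 7×3240 − 191×111 = 1479
Denominator: √[(38717 − 36481)(13615 − 12321)] = √[2236 × 1294] = 1700.9950
r = 1479 / 1700.9950 ≈ 0.869

0.869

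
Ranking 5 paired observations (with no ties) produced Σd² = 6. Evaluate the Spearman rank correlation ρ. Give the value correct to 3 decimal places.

0.700

ρ = 1 − 6Σd² / [n(n²−1)] = 1 − 6×6 / (5×24)
  = 1 − 36/120 = 1 − 0.3000 ≈ 0.700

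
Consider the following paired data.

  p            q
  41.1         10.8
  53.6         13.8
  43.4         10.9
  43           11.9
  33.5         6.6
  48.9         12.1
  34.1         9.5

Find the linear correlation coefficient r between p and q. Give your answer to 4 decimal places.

0.9117

n = 7, Σp = 297.6, Σq = 75.6, Σp² = 12971, Σq² = 847.72, Σpq = 3305.06
nΣpq − ΣpΣq = 23135.42 − 22498.56 = 636.86
nΣp² − (Σp)² = 90797 − 88565.76 = 2231.24; nΣq² − (Σq)² = 5934.04 − 5715.36 = 218.68
r = 636.86 / √(2231.24 × 218.68) = 636.86 / 698.5181 ≈ 0.9117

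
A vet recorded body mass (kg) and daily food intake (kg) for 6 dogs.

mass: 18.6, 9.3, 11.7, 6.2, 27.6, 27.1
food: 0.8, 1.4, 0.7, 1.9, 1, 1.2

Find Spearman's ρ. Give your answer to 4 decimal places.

Rank mass: 4, 2, 3, 1, 6, 5
Rank food: 2, 5, 1, 6, 3, 4
d = rank(mass) − rank(food): 2, -3, 2, -5, 3, 1; Σd² = 52
ρ = 1 − 6Σd² / [n(n²−1)] = 1 − 6×52 / (6×35) = 1 − 312/210 ≈ -0.4857

-0.4857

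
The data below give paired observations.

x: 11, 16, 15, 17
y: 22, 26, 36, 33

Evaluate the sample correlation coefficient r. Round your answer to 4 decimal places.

n = 4, Σx = 59, Σy = 117, Σx² = 891, Σy² = 3545, Σxy = 1759
nΣxy − ΣxΣy = 7036 − 6903 = 133
nΣx² − (Σx)² = 3564 − 3481 = 83; nΣy² − (Σy)² = 14180 − 13689 = 491
r = 133 / √(83 × 491) = 133 / 201.8737 ≈ 0.6588

0.6588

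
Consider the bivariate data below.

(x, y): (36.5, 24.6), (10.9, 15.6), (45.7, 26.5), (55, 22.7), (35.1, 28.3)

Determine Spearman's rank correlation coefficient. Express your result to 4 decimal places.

Rank x: 3, 1, 4, 5, 2
Rank y: 3, 1, 4, 2, 5
d = rank(x) − rank(y): 0, 0, 0, 3, -3; Σd² = 18
ρ = 1 − 6Σd² / [n(n²−1)] = 1 − 6×18 / (5×24) = 1 − 108/120 ≈ 0.1000

0.1000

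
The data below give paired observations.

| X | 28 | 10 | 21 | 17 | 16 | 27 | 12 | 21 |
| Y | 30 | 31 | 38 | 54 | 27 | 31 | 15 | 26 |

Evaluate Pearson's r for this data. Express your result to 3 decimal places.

n = 8, ΣX = 152, ΣY = 252, ΣX² = 3184, ΣY² = 8812, ΣXY = 4861
nΣXY − ΣXΣY = 38888 − 38304 = 584
nΣX² − (ΣX)² = 25472 − 23104 = 2368; nΣY² − (ΣY)² = 70496 − 63504 = 6992
r = 584 / √(2368 × 6992) = 584 / 4069.0362 ≈ 0.144

0.144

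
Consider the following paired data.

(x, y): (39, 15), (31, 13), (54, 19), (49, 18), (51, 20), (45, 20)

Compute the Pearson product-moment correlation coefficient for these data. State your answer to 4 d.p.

n = 6, Σx = 269, Σy = 105, Σx² = 12425, Σy² = 1879, Σxy = 4816
nΣxy − ΣxΣy = 28896 − 28245 = 651
nΣx² − (Σx)² = 74550 − 72361 = 2189; nΣy² − (Σy)² = 11274 − 11025 = 249
r = 651 / √(2189 × 249) = 651 / 738.2825 ≈ 0.8818

0.8818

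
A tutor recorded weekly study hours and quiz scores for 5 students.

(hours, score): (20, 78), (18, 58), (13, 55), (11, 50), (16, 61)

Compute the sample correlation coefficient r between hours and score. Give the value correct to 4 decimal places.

0.8617

n = 5, Σx = 78, Σy = 302, Σx² = 1270, Σy² = 18694, Σxy = 4845
nΣxy − ΣxΣy = 24225 − 23556 = 669
nΣx² − (Σx)² = 6350 − 6084 = 266; nΣy² − (Σy)² = 93470 − 91204 = 2266
r = 669 / √(266 × 2266) = 669 / 776.3736 ≈ 0.8617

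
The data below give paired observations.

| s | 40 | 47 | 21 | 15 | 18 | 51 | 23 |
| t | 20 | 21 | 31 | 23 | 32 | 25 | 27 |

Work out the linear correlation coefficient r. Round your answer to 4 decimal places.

-0.5812

n = 7, Σs = 215, Σt = 179, Σs² = 7929, Σt² = 4709, Σst = 5255
nΣst − ΣsΣt = 36785 − 38485 = -1700
nΣs² − (Σs)² = 55503 − 46225 = 9278; nΣt² − (Σt)² = 32963 − 32041 = 922
r = -1700 / √(9278 × 922) = -1700 / 2924.7762 ≈ -0.5812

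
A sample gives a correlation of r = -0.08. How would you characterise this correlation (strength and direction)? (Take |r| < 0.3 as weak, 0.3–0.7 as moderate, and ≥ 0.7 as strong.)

r = -0.08 < 0 so the relationship is negative.
|r| = 0.08, which falls in the weak range.

weak negative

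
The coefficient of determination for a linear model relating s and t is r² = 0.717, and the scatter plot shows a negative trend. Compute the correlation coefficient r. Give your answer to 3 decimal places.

-0.847

|r| = √0.717 = 0.847
The association is negative, so r = −0.847.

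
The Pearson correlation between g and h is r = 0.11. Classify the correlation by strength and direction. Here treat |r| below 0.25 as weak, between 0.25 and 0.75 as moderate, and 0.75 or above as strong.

r = 0.11 > 0 so the relationship is positive.
|r| = 0.11, which falls in the weak range.

weak positive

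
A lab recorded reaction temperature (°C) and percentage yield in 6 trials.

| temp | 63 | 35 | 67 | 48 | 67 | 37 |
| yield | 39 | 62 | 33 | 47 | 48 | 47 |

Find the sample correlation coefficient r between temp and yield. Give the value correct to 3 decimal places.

n = 6, Σx = 317, Σy = 276, Σx² = 17845, Σy² = 13176, Σxy = 14049
nΣxy − ΣxΣy = 84294 − 87492 = -3198
nΣx² − (Σx)² = 107070 − 100489 = 6581; nΣy² − (Σy)² = 79056 − 76176 = 2880
r = -3198 / √(6581 × 2880) = -3198 / 4353.5365 ≈ -0.735

-0.735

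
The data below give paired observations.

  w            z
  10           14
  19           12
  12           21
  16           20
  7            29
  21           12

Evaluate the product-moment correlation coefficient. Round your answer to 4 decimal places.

n = 6, Σw = 85, Σz = 108, Σw² = 1351, Σz² = 2166, Σwz = 1395
nΣwz − ΣwΣz = 8370 − 9180 = -810
nΣw² − (Σw)² = 8106 − 7225 = 881; nΣz² − (Σz)² = 12996 − 11664 = 1332
r = -810 / √(881 × 1332) = -810 / 1083.2784 ≈ -0.7477

-0.7477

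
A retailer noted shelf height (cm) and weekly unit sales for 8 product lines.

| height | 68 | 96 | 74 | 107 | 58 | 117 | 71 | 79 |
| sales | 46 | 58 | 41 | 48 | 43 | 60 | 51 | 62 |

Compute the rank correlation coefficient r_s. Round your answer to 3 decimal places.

0.595

Rank height: 2, 6, 4, 7, 1, 8, 3, 5
Rank sales: 3, 6, 1, 4, 2, 7, 5, 8
d = rank(height) − rank(sales): -1, 0, 3, 3, -1, 1, -2, -3; Σd² = 34
ρ = 1 − 6Σd² / [n(n²−1)] = 1 − 6×34 / (8×63) = 1 − 204/504 ≈ 0.595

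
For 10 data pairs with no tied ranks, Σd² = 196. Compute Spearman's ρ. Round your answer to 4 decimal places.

-0.1879

ρ = 1 − 6Σd² / [n(n²−1)] = 1 − 6×196 / (10×99)
  = 1 − 1176/990 = 1 − 1.18788 ≈ -0.1879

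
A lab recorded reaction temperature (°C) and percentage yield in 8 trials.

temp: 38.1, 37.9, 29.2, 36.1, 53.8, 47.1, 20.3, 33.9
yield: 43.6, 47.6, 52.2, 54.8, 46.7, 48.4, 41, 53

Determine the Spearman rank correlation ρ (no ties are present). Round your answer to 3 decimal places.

Rank temp: 6, 5, 2, 4, 8, 7, 1, 3
Rank yield: 2, 4, 6, 8, 3, 5, 1, 7
d = rank(temp) − rank(yield): 4, 1, -4, -4, 5, 2, 0, -4; Σd² = 94
ρ = 1 − 6Σd² / [n(n²−1)] = 1 − 6×94 / (8×63) = 1 − 564/504 ≈ -0.119

-0.119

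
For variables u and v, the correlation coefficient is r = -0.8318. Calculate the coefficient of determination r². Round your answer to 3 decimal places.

0.692

r² = (-0.8318)² = 0.692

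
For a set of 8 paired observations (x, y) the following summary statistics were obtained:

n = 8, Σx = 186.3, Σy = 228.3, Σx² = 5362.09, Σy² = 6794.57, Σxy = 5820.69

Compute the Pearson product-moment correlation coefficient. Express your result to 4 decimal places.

r = (nΣxy − ΣxΣy) / √[(nΣx² − (Σx)²)(nΣy² − (Σy)²)]
Numerator: 8×5820.69 − 186.3×228.3 = 4033.23
Denominator: √[(42896.72 − 34707.69)(54356.56 − 52120.89)] = √[8189.03 × 2235.67] = 4278.7812
r = 4033.23 / 4278.7812 ≈ 0.9426

0.9426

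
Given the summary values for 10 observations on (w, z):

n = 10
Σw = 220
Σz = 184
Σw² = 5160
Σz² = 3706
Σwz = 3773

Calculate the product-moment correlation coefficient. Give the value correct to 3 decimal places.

r = (nΣwz − ΣwΣz) / √[(nΣw² − (Σw)²)(nΣz² − (Σz)²)]
Numerator: 10×3773 − 220×184 = -2750
Denominator: √[(51600 − 48400)(37060 − 33856)] = √[3200 × 3204] = 3201.9994
r = -2750 / 3201.9994 ≈ -0.859

-0.859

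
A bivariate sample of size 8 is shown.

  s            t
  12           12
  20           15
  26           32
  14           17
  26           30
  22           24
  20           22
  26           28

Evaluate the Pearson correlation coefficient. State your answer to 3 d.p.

n = 8, Σs = 166, Σt = 180, Σs² = 3652, Σt² = 4426, Σst = 3990
nΣst − ΣsΣt = 31920 − 29880 = 2040
nΣs² − (Σs)² = 29216 − 27556 = 1660; nΣt² − (Σt)² = 35408 − 32400 = 3008
r = 2040 / √(1660 × 3008) = 2040 / 2234.5648 ≈ 0.913

0.913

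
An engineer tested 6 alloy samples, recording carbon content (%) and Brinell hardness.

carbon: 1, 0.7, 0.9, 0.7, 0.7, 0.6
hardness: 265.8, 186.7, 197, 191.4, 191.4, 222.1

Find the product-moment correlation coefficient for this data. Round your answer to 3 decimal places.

n = 6, Σx = 4.6, Σy = 1254.4, Σx² = 3.64, Σy² = 266911.86, Σxy = 975.01
nΣxy − ΣxΣy = 5850.06 − 5770.24 = 79.82
nΣx² − (Σx)² = 21.84 − 21.16 = 0.68; nΣy² − (Σy)² = 1601471.16 − 1573519.36 = 27951.8
r = 79.82 / √(0.68 × 27951.8) = 79.82 / 137.8667 ≈ 0.579

0.579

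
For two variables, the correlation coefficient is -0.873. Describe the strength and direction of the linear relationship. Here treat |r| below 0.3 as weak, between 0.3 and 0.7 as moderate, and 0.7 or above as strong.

strong negative

r = -0.873 < 0 so the relationship is negative.
|r| = 0.873, which falls in the strong range.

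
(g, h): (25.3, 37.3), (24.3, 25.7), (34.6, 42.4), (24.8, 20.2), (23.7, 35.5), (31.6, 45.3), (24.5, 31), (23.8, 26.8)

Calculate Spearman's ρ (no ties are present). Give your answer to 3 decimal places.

Rank g: 6, 3, 8, 5, 1, 7, 4, 2
Rank h: 6, 2, 7, 1, 5, 8, 4, 3
d = rank(g) − rank(h): 0, 1, 1, 4, -4, -1, 0, -1; Σd² = 36
ρ = 1 − 6Σd² / [n(n²−1)] = 1 − 6×36 / (8×63) = 1 − 216/504 ≈ 0.571

0.571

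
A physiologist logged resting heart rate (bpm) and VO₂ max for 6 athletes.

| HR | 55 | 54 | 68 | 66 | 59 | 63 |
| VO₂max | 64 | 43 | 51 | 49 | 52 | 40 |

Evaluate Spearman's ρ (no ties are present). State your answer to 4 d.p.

Rank HR: 2, 1, 6, 5, 3, 4
Rank VO₂max: 6, 2, 4, 3, 5, 1
d = rank(HR) − rank(VO₂max): -4, -1, 2, 2, -2, 3; Σd² = 38
ρ = 1 − 6Σd² / [n(n²−1)] = 1 − 6×38 / (6×35) = 1 − 228/210 ≈ -0.0857

-0.0857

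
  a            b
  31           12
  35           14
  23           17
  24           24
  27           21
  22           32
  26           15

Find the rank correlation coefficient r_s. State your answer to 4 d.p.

Rank a: 6, 7, 2, 3, 5, 1, 4
Rank b: 1, 2, 4, 6, 5, 7, 3
d = rank(a) − rank(b): 5, 5, -2, -3, 0, -6, 1; Σd² = 100
ρ = 1 − 6Σd² / [n(n²−1)] = 1 − 6×100 / (7×48) = 1 − 600/336 ≈ -0.7857

-0.7857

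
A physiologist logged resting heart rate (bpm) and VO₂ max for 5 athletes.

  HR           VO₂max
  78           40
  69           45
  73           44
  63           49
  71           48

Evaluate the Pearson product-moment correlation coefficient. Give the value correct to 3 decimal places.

-0.878

n = 5, Σx = 354, Σy = 226, Σx² = 25184, Σy² = 10266, Σxy = 15932
nΣxy − ΣxΣy = 79660 − 80004 = -344
nΣx² − (Σx)² = 125920 − 125316 = 604; nΣy² − (Σy)² = 51330 − 51076 = 254
r = -344 / √(604 × 254) = -344 / 391.6835 ≈ -0.878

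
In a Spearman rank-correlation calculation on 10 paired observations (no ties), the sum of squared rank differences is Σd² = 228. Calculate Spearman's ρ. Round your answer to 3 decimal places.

-0.382

ρ = 1 − 6Σd² / [n(n²−1)] = 1 − 6×228 / (10×99)
  = 1 − 1368/990 = 1 − 1.3818 ≈ -0.382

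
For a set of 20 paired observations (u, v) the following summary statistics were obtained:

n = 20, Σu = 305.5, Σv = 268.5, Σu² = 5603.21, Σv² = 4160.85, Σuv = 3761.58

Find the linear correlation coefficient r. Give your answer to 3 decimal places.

r = (nΣuv − ΣuΣv) / √[(nΣu² − (Σu)²)(nΣv² − (Σv)²)]
Numerator: 20×3761.58 − 305.5×268.5 = -6795.15
Denominator: √[(112064.2 − 93330.25)(83217 − 72092.25)] = √[18733.95 × 11124.75] = 14436.4300
r = -6795.15 / 14436.4300 ≈ -0.471

-0.471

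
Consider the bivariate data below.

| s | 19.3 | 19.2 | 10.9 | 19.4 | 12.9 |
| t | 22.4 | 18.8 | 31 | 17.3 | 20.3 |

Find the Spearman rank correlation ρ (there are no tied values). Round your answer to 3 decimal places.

Rank s: 4, 3, 1, 5, 2
Rank t: 4, 2, 5, 1, 3
d = rank(s) − rank(t): 0, 1, -4, 4, -1; Σd² = 34
ρ = 1 − 6Σd² / [n(n²−1)] = 1 − 6×34 / (5×24) = 1 − 204/120 ≈ -0.700

-0.700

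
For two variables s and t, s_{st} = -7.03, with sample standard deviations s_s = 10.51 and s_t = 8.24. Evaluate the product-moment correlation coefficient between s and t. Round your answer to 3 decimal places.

r = Cov(s,t) / (s_s · s_t) = -7.03 / (10.51 × 8.24)
  = -7.03 / 86.6024 ≈ -0.081

-0.081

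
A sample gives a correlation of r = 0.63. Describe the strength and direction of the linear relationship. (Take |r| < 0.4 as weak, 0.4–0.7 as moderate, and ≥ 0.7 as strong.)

moderate positive

r = 0.63 > 0 so the relationship is positive.
|r| = 0.63, which falls in the moderate range.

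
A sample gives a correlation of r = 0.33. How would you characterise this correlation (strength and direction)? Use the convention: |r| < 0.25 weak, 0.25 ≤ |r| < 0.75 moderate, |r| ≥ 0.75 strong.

moderate positive

r = 0.33 > 0 so the relationship is positive.
|r| = 0.33, which falls in the moderate range.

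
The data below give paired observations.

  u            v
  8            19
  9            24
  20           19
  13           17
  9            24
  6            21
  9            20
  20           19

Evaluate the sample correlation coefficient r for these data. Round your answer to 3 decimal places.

n = 8, Σu = 94, Σv = 163, Σu² = 1312, Σv² = 3365, Σuv = 1871
nΣuv − ΣuΣv = 14968 − 15322 = -354
nΣu² − (Σu)² = 10496 − 8836 = 1660; nΣv² − (Σv)² = 26920 − 26569 = 351
r = -354 / √(1660 × 351) = -354 / 763.3217 ≈ -0.464

-0.464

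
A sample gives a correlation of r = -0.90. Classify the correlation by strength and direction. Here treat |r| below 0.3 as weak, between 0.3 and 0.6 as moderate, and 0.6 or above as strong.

strong negative

r = -0.90 < 0 so the relationship is negative.
|r| = 0.90, which falls in the strong range.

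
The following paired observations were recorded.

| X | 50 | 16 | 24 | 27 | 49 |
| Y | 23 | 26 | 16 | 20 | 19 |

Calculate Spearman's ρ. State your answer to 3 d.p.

Rank X: 5, 1, 2, 3, 4
Rank Y: 4, 5, 1, 3, 2
d = rank(X) − rank(Y): 1, -4, 1, 0, 2; Σd² = 22
ρ = 1 − 6Σd² / [n(n²−1)] = 1 − 6×22 / (5×24) = 1 − 132/120 ≈ -0.100

-0.100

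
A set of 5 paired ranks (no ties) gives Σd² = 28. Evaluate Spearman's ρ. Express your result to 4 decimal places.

ρ = 1 − 6Σd² / [n(n²−1)] = 1 − 6×28 / (5×24)
  = 1 − 168/120 = 1 − 1.40000 ≈ -0.4000

-0.4000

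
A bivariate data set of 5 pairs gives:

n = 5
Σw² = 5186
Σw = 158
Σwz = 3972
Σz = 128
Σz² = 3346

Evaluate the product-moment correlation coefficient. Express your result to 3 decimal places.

-0.630

r = (nΣwz − ΣwΣz) / √[(nΣw² − (Σw)²)(nΣz² − (Σz)²)]
Numerator: 5×3972 − 158×128 = -364
Denominator: √[(25930 − 24964)(16730 − 16384)] = √[966 × 346] = 578.1315
r = -364 / 578.1315 ≈ -0.630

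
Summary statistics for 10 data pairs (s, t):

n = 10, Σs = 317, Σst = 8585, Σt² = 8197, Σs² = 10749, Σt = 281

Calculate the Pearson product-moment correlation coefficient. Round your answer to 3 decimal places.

-0.703

r = (nΣst − ΣsΣt) / √[(nΣs² − (Σs)²)(nΣt² − (Σt)²)]
Numerator: 10×8585 − 317×281 = -3227
Denominator: √[(107490 − 100489)(81970 − 78961)] = √[7001 × 3009] = 4589.7722
r = -3227 / 4589.7722 ≈ -0.703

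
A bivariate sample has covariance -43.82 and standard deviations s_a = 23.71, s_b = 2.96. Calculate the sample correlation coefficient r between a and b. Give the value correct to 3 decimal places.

-0.624

r = Cov(a,b) / (s_a · s_b) = -43.82 / (23.71 × 2.96)
  = -43.82 / 70.1816 ≈ -0.624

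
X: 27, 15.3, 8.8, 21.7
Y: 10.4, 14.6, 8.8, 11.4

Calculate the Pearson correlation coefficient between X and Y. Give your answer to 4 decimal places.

n = 4, ΣX = 72.8, ΣY = 45.2, ΣX² = 1511.42, ΣY² = 528.72, ΣXY = 829
nΣXY − ΣXΣY = 3316 − 3290.56 = 25.44
nΣX² − (ΣX)² = 6045.68 − 5299.84 = 745.84; nΣY² − (ΣY)² = 2114.88 − 2043.04 = 71.84
r = 25.44 / √(745.84 × 71.84) = 25.44 / 231.4760 ≈ 0.1099

0.1099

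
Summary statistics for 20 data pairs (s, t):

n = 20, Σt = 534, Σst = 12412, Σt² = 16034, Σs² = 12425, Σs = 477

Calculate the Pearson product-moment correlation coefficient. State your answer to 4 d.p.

r = (nΣst − ΣsΣt) / √[(nΣs² − (Σs)²)(nΣt² − (Σt)²)]
Numerator: 20×12412 − 477×534 = -6478
Denominator: √[(248500 − 227529)(320680 − 285156)] = √[20971 × 35524] = 27294.2083
r = -6478 / 27294.2083 ≈ -0.2373

-0.2373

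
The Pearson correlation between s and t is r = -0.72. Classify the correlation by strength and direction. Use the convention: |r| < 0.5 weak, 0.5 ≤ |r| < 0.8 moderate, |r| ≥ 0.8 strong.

r = -0.72 < 0 so the relationship is negative.
|r| = 0.72, which falls in the moderate range.

moderate negative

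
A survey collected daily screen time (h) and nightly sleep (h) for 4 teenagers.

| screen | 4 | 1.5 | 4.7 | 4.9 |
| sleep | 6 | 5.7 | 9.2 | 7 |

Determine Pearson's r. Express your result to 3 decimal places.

n = 4, Σx = 15.1, Σy = 27.9, Σx² = 64.35, Σy² = 202.13, Σxy = 110.09
nΣxy − ΣxΣy = 440.36 − 421.29 = 19.07
nΣx² − (Σx)² = 257.4 − 228.01 = 29.39; nΣy² − (Σy)² = 808.52 − 778.41 = 30.11
r = 19.07 / √(29.39 × 30.11) = 19.07 / 29.7478 ≈ 0.641

0.641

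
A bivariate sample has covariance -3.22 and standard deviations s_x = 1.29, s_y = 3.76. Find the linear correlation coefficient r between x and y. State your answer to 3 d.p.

-0.664

r = Cov(x,y) / (s_x · s_y) = -3.22 / (1.29 × 3.76)
  = -3.22 / 4.8504 ≈ -0.664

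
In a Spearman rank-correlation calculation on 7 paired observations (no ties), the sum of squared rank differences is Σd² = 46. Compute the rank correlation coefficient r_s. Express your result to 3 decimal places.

0.179

ρ = 1 − 6Σd² / [n(n²−1)] = 1 − 6×46 / (7×48)
  = 1 − 276/336 = 1 − 0.8214 ≈ 0.179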